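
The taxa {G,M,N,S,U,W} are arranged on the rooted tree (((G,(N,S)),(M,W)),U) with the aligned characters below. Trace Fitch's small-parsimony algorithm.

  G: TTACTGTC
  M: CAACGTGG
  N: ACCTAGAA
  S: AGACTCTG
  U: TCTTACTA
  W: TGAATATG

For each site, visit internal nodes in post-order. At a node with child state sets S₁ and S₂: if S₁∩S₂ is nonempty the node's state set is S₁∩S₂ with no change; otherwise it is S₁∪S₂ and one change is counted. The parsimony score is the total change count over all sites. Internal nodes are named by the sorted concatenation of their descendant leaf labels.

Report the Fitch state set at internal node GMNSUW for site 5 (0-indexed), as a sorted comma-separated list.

NS@0: {A} ∩ {A} = {A} (intersection, +0)
GNS@0: {T} ∪ {A} = {A,T} (union, +1)
MW@0: {C} ∪ {T} = {C,T} (union, +1)
GMNSW@0: {A,T} ∩ {C,T} = {T} (intersection, +0)
GMNSUW@0: {T} ∩ {T} = {T} (intersection, +0)
NS@1: {C} ∪ {G} = {C,G} (union, +1)
GNS@1: {T} ∪ {C,G} = {C,G,T} (union, +1)
MW@1: {A} ∪ {G} = {A,G} (union, +1)
GMNSW@1: {C,G,T} ∩ {A,G} = {G} (intersection, +0)
GMNSUW@1: {G} ∪ {C} = {C,G} (union, +1)
NS@2: {C} ∪ {A} = {A,C} (union, +1)
GNS@2: {A} ∩ {A,C} = {A} (intersection, +0)
MW@2: {A} ∩ {A} = {A} (intersection, +0)
GMNSW@2: {A} ∩ {A} = {A} (intersection, +0)
GMNSUW@2: {A} ∪ {T} = {A,T} (union, +1)
NS@3: {T} ∪ {C} = {C,T} (union, +1)
GNS@3: {C} ∩ {C,T} = {C} (intersection, +0)
MW@3: {C} ∪ {A} = {A,C} (union, +1)
GMNSW@3: {C} ∩ {A,C} = {C} (intersection, +0)
GMNSUW@3: {C} ∪ {T} = {C,T} (union, +1)
NS@4: {A} ∪ {T} = {A,T} (union, +1)
GNS@4: {T} ∩ {A,T} = {T} (intersection, +0)
MW@4: {G} ∪ {T} = {G,T} (union, +1)
GMNSW@4: {T} ∩ {G,T} = {T} (intersection, +0)
GMNSUW@4: {T} ∪ {A} = {A,T} (union, +1)
NS@5: {G} ∪ {C} = {C,G} (union, +1)
GNS@5: {G} ∩ {C,G} = {G} (intersection, +0)
MW@5: {T} ∪ {A} = {A,T} (union, +1)
GMNSW@5: {G} ∪ {A,T} = {A,G,T} (union, +1)
GMNSUW@5: {A,G,T} ∪ {C} = {A,C,G,T} (union, +1)
NS@6: {A} ∪ {T} = {A,T} (union, +1)
GNS@6: {T} ∩ {A,T} = {T} (intersection, +0)
MW@6: {G} ∪ {T} = {G,T} (union, +1)
GMNSW@6: {T} ∩ {G,T} = {T} (intersection, +0)
GMNSUW@6: {T} ∩ {T} = {T} (intersection, +0)
NS@7: {A} ∪ {G} = {A,G} (union, +1)
GNS@7: {C} ∪ {A,G} = {A,C,G} (union, +1)
MW@7: {G} ∩ {G} = {G} (intersection, +0)
GMNSW@7: {A,C,G} ∩ {G} = {G} (intersection, +0)
GMNSUW@7: {G} ∪ {A} = {A,G} (union, +1)
per-site changes: [2, 4, 2, 3, 3, 4, 2, 3]; total = 23

A,C,G,T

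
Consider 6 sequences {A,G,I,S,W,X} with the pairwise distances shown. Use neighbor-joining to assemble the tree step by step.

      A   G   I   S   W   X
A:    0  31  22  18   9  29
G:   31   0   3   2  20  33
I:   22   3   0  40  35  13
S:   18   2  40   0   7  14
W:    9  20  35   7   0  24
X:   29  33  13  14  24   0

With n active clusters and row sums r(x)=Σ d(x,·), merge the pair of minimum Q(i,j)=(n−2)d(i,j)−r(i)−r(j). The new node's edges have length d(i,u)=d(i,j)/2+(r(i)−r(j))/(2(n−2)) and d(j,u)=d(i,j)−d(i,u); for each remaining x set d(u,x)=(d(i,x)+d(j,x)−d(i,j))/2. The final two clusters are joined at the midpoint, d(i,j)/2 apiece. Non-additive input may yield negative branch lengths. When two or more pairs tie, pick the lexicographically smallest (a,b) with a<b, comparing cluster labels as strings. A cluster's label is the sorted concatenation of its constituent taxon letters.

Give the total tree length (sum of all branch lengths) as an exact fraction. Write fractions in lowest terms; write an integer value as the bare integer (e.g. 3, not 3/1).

367/8

iteration 1: select G,I (d=3, Q=-190); attach at lengths (-3/2, 9/2); label the merged cluster GI
  updated: d(A,GI)=25, d(GI,S)=39/2, d(GI,W)=26, d(GI,X)=43/2
iteration 2: select A,W (d=9, Q=-120); attach at lengths (7, 2); label the merged cluster AW
  updated: d(AW,GI)=21, d(AW,S)=8, d(AW,X)=22
iteration 3: select AW,S (d=8, Q=-153/2); attach at lengths (51/8, 13/8); label the merged cluster ASW
  updated: d(ASW,GI)=65/4, d(ASW,X)=14
iteration 4: select ASW,GI (d=65/4, Q=-207/4); attach at lengths (35/8, 95/8); label the merged cluster AGISW
  updated: d(AGISW,X)=77/8
iteration 5: select AGISW,X (d=77/8); attach at lengths (77/16, 77/16); label the merged cluster AGISWX
final tree: ((((A:7,W:2):51/8,S:13/8):35/8,(G:-3/2,I:9/2):95/8):77/16,X:77/16)
total length: 367/8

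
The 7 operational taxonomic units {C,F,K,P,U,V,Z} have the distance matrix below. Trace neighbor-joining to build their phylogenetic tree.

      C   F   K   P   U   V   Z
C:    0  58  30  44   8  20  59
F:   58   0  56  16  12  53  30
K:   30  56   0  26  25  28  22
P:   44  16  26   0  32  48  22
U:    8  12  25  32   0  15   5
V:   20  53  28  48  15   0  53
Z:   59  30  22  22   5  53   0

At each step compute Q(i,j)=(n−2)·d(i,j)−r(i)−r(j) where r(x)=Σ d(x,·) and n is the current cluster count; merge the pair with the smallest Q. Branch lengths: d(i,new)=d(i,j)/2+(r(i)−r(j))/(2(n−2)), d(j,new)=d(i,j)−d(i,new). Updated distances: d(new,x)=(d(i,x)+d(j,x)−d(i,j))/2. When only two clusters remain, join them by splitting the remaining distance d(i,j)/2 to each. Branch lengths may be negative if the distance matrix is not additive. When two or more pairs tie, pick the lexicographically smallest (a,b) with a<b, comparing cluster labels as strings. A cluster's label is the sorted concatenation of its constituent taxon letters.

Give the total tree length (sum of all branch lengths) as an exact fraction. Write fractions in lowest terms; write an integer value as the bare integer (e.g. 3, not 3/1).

2643/32

step 1: merge (C,V) at d=20, Q=-336; branch lengths C→51/5, V→49/5; new cluster CV
  updated: d(CV,F)=91/2, d(CV,K)=19, d(CV,P)=36, d(CV,U)=3/2, d(CV,Z)=46
step 2: merge (F,P) at d=16, Q=-455/2; branch lengths F→183/16, P→73/16; new cluster FP
  updated: d(CV,FP)=131/4, d(FP,K)=33, d(FP,U)=14, d(FP,Z)=18
step 3: merge (CV,K) at d=19, Q=-565/4; branch lengths CV→229/24, K→227/24; new cluster CKV
  updated: d(CKV,FP)=187/8, d(CKV,U)=15/4, d(CKV,Z)=49/2
step 4: merge (CKV,U) at d=15/4, Q=-535/8; branch lengths CKV→291/32, U→-171/32; new cluster CKUV
  updated: d(CKUV,FP)=269/16, d(CKUV,Z)=103/8
step 5: merge (CKUV,FP) at d=269/16, Q=-763/16; branch lengths CKUV→187/32, FP→351/32; new cluster CFKPUV
  updated: d(CFKPUV,Z)=225/32
step 6: merge (CFKPUV,Z) at d=225/32; branch lengths CFKPUV→225/64, Z→225/64; new cluster CFKPUVZ
final tree: (((((C:51/5,V:49/5):229/24,K:227/24):291/32,U:-171/32):187/32,(F:183/16,P:73/16):351/32):225/64,Z:225/64)
total length: 2643/32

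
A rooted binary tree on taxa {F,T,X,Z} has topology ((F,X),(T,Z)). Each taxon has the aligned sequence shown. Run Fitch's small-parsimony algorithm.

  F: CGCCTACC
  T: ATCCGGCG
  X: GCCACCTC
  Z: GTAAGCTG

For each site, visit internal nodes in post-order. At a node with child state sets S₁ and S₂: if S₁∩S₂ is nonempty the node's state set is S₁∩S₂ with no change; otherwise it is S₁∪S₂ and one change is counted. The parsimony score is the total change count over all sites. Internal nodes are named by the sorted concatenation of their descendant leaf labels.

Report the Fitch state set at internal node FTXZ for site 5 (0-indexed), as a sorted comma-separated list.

C

FX@0: {C} ∪ {G} = {C,G} (union, +1)
TZ@0: {A} ∪ {G} = {A,G} (union, +1)
FTXZ@0: {C,G} ∩ {A,G} = {G} (intersection, +0)
FX@1: {G} ∪ {C} = {C,G} (union, +1)
TZ@1: {T} ∩ {T} = {T} (intersection, +0)
FTXZ@1: {C,G} ∪ {T} = {C,G,T} (union, +1)
FX@2: {C} ∩ {C} = {C} (intersection, +0)
TZ@2: {C} ∪ {A} = {A,C} (union, +1)
FTXZ@2: {C} ∩ {A,C} = {C} (intersection, +0)
FX@3: {C} ∪ {A} = {A,C} (union, +1)
TZ@3: {C} ∪ {A} = {A,C} (union, +1)
FTXZ@3: {A,C} ∩ {A,C} = {A,C} (intersection, +0)
FX@4: {T} ∪ {C} = {C,T} (union, +1)
TZ@4: {G} ∩ {G} = {G} (intersection, +0)
FTXZ@4: {C,T} ∪ {G} = {C,G,T} (union, +1)
FX@5: {A} ∪ {C} = {A,C} (union, +1)
TZ@5: {G} ∪ {C} = {C,G} (union, +1)
FTXZ@5: {A,C} ∩ {C,G} = {C} (intersection, +0)
FX@6: {C} ∪ {T} = {C,T} (union, +1)
TZ@6: {C} ∪ {T} = {C,T} (union, +1)
FTXZ@6: {C,T} ∩ {C,T} = {C,T} (intersection, +0)
FX@7: {C} ∩ {C} = {C} (intersection, +0)
TZ@7: {G} ∩ {G} = {G} (intersection, +0)
FTXZ@7: {C} ∪ {G} = {C,G} (union, +1)
per-site changes: [2, 2, 1, 2, 2, 2, 2, 1]; total = 14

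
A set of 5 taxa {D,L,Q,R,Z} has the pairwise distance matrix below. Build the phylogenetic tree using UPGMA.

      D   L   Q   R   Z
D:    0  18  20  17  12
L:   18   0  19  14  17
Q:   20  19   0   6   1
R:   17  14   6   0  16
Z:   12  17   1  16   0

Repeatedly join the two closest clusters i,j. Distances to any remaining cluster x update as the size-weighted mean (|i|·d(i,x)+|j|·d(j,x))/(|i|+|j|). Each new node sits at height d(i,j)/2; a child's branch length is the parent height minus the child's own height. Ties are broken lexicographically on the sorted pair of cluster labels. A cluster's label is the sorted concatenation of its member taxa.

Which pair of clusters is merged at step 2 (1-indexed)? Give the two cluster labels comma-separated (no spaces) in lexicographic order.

QZ,R

step 1: merge (Q,Z) at d=1; branch lengths Q→1/2, Z→1/2; new cluster QZ
  updated: d(D,QZ)=16, d(L,QZ)=18, d(QZ,R)=11
step 2: merge (QZ,R) at d=11; branch lengths QZ→5, R→11/2; new cluster QRZ
  updated: d(D,QRZ)=49/3, d(L,QRZ)=50/3
step 3: merge (D,QRZ) at d=49/3; branch lengths D→49/6, QRZ→8/3; new cluster DQRZ
  updated: d(DQRZ,L)=17
step 4: merge (DQRZ,L) at d=17; branch lengths DQRZ→1/3, L→17/2; new cluster DLQRZ
final tree: ((D:49/6,((Q:1/2,Z:1/2):5,R:11/2):8/3):1/3,L:17/2)
total length: 187/6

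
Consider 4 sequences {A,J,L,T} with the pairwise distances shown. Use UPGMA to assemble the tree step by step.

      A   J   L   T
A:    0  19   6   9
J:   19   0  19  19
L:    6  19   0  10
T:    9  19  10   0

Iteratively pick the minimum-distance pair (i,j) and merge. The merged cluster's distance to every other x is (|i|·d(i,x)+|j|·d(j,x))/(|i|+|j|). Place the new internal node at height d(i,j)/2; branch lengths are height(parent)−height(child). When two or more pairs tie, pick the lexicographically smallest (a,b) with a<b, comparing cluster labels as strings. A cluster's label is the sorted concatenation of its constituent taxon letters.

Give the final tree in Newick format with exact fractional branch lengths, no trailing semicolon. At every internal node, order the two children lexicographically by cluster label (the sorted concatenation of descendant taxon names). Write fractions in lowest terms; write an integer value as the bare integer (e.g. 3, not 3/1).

step 1: merge (A,L) at d=6; branch lengths A→3, L→3; new cluster AL
  updated: d(AL,J)=19, d(AL,T)=19/2
step 2: merge (AL,T) at d=19/2; branch lengths AL→7/4, T→19/4; new cluster ALT
  updated: d(ALT,J)=19
step 3: merge (ALT,J) at d=19; branch lengths ALT→19/4, J→19/2; new cluster AJLT
final tree: (((A:3,L:3):7/4,T:19/4):19/4,J:19/2)
total length: 107/4

(((A:3,L:3):7/4,T:19/4):19/4,J:19/2)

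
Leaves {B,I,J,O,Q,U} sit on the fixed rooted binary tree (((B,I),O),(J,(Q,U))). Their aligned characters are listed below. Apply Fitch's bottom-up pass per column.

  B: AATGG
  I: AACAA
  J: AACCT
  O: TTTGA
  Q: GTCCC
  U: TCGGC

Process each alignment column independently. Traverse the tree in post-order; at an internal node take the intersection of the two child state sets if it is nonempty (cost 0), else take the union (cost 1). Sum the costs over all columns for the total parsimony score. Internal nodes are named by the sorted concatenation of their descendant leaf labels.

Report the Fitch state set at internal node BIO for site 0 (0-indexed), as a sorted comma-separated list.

A,T

BI@0: {A} ∩ {A} = {A} (intersection, +0)
BIO@0: {A} ∪ {T} = {A,T} (union, +1)
QU@0: {G} ∪ {T} = {G,T} (union, +1)
JQU@0: {A} ∪ {G,T} = {A,G,T} (union, +1)
BIJOQU@0: {A,T} ∩ {A,G,T} = {A,T} (intersection, +0)
BI@1: {A} ∩ {A} = {A} (intersection, +0)
BIO@1: {A} ∪ {T} = {A,T} (union, +1)
QU@1: {T} ∪ {C} = {C,T} (union, +1)
JQU@1: {A} ∪ {C,T} = {A,C,T} (union, +1)
BIJOQU@1: {A,T} ∩ {A,C,T} = {A,T} (intersection, +0)
BI@2: {T} ∪ {C} = {C,T} (union, +1)
BIO@2: {C,T} ∩ {T} = {T} (intersection, +0)
QU@2: {C} ∪ {G} = {C,G} (union, +1)
JQU@2: {C} ∩ {C,G} = {C} (intersection, +0)
BIJOQU@2: {T} ∪ {C} = {C,T} (union, +1)
BI@3: {G} ∪ {A} = {A,G} (union, +1)
BIO@3: {A,G} ∩ {G} = {G} (intersection, +0)
QU@3: {C} ∪ {G} = {C,G} (union, +1)
JQU@3: {C} ∩ {C,G} = {C} (intersection, +0)
BIJOQU@3: {G} ∪ {C} = {C,G} (union, +1)
BI@4: {G} ∪ {A} = {A,G} (union, +1)
BIO@4: {A,G} ∩ {A} = {A} (intersection, +0)
QU@4: {C} ∩ {C} = {C} (intersection, +0)
JQU@4: {T} ∪ {C} = {C,T} (union, +1)
BIJOQU@4: {A} ∪ {C,T} = {A,C,T} (union, +1)
per-site changes: [3, 3, 3, 3, 3]; total = 15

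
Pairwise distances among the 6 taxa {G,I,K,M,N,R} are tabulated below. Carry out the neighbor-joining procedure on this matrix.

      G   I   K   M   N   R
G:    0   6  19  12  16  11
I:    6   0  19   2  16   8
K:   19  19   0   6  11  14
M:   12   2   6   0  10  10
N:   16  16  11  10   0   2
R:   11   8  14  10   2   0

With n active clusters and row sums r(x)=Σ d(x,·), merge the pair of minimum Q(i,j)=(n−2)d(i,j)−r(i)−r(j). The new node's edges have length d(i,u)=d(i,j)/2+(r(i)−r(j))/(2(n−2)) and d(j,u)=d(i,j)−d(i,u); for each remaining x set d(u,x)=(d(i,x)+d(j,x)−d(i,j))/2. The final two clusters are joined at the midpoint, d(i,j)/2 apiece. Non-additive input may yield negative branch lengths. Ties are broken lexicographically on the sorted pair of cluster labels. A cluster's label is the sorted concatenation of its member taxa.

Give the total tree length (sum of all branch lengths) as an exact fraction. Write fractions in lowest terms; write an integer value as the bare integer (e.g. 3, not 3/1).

51/2

iteration 1: select N,R (d=2, Q=-92); attach at lengths (9/4, -1/4); label the merged cluster NR
  updated: d(G,NR)=25/2, d(I,NR)=11, d(K,NR)=23/2, d(M,NR)=9
iteration 2: select G,I (d=6, Q=-139/2); attach at lengths (59/12, 13/12); label the merged cluster GI
  updated: d(GI,K)=16, d(GI,M)=4, d(GI,NR)=35/4
iteration 3: select GI,NR (d=35/4, Q=-81/2); attach at lengths (17/4, 9/2); label the merged cluster GINR
  updated: d(GINR,K)=75/8, d(GINR,M)=17/8
iteration 4: select GINR,K (d=75/8, Q=-35/2); attach at lengths (11/4, 53/8); label the merged cluster GIKNR
  updated: d(GIKNR,M)=-5/8
iteration 5: select GIKNR,M (d=-5/8); attach at lengths (-5/16, -5/16); label the merged cluster GIKMNR
final tree: ((((G:59/12,I:13/12):17/4,(N:9/4,R:-1/4):9/2):11/4,K:53/8):-5/16,M:-5/16)
total length: 51/2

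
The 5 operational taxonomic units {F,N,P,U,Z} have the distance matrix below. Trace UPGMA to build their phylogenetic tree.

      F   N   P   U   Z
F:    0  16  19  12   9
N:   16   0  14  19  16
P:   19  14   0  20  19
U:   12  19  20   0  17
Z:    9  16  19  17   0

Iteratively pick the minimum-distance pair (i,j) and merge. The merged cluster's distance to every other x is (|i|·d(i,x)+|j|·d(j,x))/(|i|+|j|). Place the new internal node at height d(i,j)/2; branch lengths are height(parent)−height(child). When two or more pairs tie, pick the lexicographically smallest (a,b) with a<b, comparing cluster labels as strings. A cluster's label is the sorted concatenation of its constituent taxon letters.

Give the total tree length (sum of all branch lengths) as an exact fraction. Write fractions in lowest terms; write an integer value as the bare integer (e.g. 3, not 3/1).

443/12

step 1: merge (F,Z) at d=9; branch lengths F→9/2, Z→9/2; new cluster FZ
  updated: d(FZ,N)=16, d(FZ,P)=19, d(FZ,U)=29/2
step 2: merge (N,P) at d=14; branch lengths N→7, P→7; new cluster NP
  updated: d(FZ,NP)=35/2, d(NP,U)=39/2
step 3: merge (FZ,U) at d=29/2; branch lengths FZ→11/4, U→29/4; new cluster FUZ
  updated: d(FUZ,NP)=109/6
step 4: merge (FUZ,NP) at d=109/6; branch lengths FUZ→11/6, NP→25/12; new cluster FNPUZ
final tree: (((F:9/2,Z:9/2):11/4,U:29/4):11/6,(N:7,P:7):25/12)
total length: 443/12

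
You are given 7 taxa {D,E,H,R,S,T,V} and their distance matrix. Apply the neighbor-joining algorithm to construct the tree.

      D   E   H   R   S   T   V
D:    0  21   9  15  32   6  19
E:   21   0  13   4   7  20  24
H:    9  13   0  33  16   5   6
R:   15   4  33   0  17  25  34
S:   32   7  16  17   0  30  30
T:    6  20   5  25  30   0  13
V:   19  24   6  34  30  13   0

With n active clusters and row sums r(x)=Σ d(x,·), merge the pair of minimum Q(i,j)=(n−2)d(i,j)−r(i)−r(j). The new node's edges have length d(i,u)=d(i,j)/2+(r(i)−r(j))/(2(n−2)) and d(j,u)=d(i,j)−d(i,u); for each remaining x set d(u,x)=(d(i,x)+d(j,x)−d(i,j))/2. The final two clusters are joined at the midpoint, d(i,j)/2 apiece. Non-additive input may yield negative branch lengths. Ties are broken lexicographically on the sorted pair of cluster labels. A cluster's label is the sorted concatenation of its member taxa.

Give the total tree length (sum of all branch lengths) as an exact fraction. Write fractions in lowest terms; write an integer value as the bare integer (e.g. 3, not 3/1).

1. join E+R (d=4, Q=-197) ⇒ ER; edges |E|=-19/10, |R|=59/10
  updated: d(D,ER)=16, d(ER,H)=21, d(ER,S)=10, d(ER,T)=41/2, d(ER,V)=27
2. join ER+S (d=10, Q=-345/2) ⇒ ERS; edges |ER|=33/16, |S|=127/16
  updated: d(D,ERS)=19, d(ERS,H)=27/2, d(ERS,T)=81/4, d(ERS,V)=47/2
3. join D+T (d=6, Q=-317/4) ⇒ DT; edges |D|=107/24, |T|=37/24
  updated: d(DT,ERS)=133/8, d(DT,H)=4, d(DT,V)=13
4. join DT+ERS (d=133/8, Q=-54) ⇒ DERST; edges |DT|=53/16, |ERS|=213/16
  updated: d(DERST,H)=7/16, d(DERST,V)=159/16
5. join DERST+H (d=7/16, Q=-131/8) ⇒ DEHRST; edges |DERST|=35/16, |H|=-7/4
  updated: d(DEHRST,V)=31/4
6. join DEHRST+V (d=31/4) ⇒ DEHRSTV; edges |DEHRST|=31/8, |V|=31/8
final tree: ((((D:107/24,T:37/24):53/16,((E:-19/10,R:59/10):33/16,S:127/16):213/16):35/16,H:-7/4):31/8,V:31/8)
total length: 717/16

717/16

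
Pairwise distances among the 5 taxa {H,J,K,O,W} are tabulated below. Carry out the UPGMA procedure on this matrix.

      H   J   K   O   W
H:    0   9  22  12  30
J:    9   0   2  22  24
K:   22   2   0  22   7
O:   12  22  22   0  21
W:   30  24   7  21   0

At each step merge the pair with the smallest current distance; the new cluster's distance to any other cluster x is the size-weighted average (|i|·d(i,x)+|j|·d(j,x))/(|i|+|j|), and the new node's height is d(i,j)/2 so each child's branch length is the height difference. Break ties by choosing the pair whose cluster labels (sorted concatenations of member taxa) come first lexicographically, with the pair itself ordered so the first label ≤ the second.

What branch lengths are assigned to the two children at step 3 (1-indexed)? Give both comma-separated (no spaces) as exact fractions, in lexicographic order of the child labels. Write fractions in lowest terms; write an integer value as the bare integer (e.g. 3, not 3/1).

step 1: merge (J,K) at d=2; branch lengths J→1, K→1; new cluster JK
  updated: d(H,JK)=31/2, d(JK,O)=22, d(JK,W)=31/2
step 2: merge (H,O) at d=12; branch lengths H→6, O→6; new cluster HO
  updated: d(HO,JK)=75/4, d(HO,W)=51/2
step 3: merge (JK,W) at d=31/2; branch lengths JK→27/4, W→31/4; new cluster JKW
  updated: d(HO,JKW)=21
step 4: merge (HO,JKW) at d=21; branch lengths HO→9/2, JKW→11/4; new cluster HJKOW
final tree: ((H:6,O:6):9/2,((J:1,K:1):27/4,W:31/4):11/4)
total length: 143/4

27/4,31/4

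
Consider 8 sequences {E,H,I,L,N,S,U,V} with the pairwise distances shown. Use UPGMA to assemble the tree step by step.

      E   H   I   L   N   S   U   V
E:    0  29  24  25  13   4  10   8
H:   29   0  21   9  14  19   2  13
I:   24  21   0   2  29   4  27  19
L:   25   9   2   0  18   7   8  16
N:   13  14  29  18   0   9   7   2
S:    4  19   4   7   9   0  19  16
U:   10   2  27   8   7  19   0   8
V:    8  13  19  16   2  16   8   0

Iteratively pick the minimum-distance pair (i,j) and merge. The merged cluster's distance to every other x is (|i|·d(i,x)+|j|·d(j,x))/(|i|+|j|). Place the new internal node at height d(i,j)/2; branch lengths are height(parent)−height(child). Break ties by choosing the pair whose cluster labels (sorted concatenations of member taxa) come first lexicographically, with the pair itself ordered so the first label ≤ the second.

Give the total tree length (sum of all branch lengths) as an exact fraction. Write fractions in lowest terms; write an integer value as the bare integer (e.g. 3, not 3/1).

277/8

step 1: merge (H,U) at d=2; branch lengths H→1, U→1; new cluster HU
  updated: d(E,HU)=39/2, d(HU,I)=24, d(HU,L)=17/2, d(HU,N)=21/2, d(HU,S)=19, d(HU,V)=21/2
step 2: merge (I,L) at d=2; branch lengths I→1, L→1; new cluster IL
  updated: d(E,IL)=49/2, d(HU,IL)=65/4, d(IL,N)=47/2, d(IL,S)=11/2, d(IL,V)=35/2
step 3: merge (N,V) at d=2; branch lengths N→1, V→1; new cluster NV
  updated: d(E,NV)=21/2, d(HU,NV)=21/2, d(IL,NV)=41/2, d(NV,S)=25/2
step 4: merge (E,S) at d=4; branch lengths E→2, S→2; new cluster ES
  updated: d(ES,HU)=77/4, d(ES,IL)=15, d(ES,NV)=23/2
step 5: merge (HU,NV) at d=21/2; branch lengths HU→17/4, NV→17/4; new cluster HNUV
  updated: d(ES,HNUV)=123/8, d(HNUV,IL)=147/8
step 6: merge (ES,IL) at d=15; branch lengths ES→11/2, IL→13/2; new cluster EILS
  updated: d(EILS,HNUV)=135/8
step 7: merge (EILS,HNUV) at d=135/8; branch lengths EILS→15/16, HNUV→51/16; new cluster EHILNSUV
final tree: (((E:2,S:2):11/2,(I:1,L:1):13/2):15/16,((H:1,U:1):17/4,(N:1,V:1):17/4):51/16)
total length: 277/8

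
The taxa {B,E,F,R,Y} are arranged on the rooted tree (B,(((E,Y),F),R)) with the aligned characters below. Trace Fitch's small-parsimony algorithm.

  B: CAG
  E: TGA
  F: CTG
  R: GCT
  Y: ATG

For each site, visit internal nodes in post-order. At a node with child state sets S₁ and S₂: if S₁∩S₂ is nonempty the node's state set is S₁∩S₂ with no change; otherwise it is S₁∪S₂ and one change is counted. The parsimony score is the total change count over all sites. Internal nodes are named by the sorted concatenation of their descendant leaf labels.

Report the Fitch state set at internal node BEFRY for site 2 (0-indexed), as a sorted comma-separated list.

G

EY@0: {T} ∪ {A} = {A,T} (union, +1)
EFY@0: {A,T} ∪ {C} = {A,C,T} (union, +1)
EFRY@0: {A,C,T} ∪ {G} = {A,C,G,T} (union, +1)
BEFRY@0: {C} ∩ {A,C,G,T} = {C} (intersection, +0)
EY@1: {G} ∪ {T} = {G,T} (union, +1)
EFY@1: {G,T} ∩ {T} = {T} (intersection, +0)
EFRY@1: {T} ∪ {C} = {C,T} (union, +1)
BEFRY@1: {A} ∪ {C,T} = {A,C,T} (union, +1)
EY@2: {A} ∪ {G} = {A,G} (union, +1)
EFY@2: {A,G} ∩ {G} = {G} (intersection, +0)
EFRY@2: {G} ∪ {T} = {G,T} (union, +1)
BEFRY@2: {G} ∩ {G,T} = {G} (intersection, +0)
per-site changes: [3, 3, 2]; total = 8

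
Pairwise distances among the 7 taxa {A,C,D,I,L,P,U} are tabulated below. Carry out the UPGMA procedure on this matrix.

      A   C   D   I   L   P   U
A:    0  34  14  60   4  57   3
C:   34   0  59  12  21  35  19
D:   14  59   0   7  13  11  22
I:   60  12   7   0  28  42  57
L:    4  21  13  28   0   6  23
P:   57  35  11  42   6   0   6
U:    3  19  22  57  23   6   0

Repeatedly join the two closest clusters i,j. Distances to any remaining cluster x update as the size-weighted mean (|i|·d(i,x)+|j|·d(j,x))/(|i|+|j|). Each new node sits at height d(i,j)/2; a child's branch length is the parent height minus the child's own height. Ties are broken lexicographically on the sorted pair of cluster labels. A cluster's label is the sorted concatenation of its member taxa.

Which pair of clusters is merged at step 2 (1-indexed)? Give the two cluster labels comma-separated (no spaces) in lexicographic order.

L,P

step 1: merge (A,U) at d=3; branch lengths A→3/2, U→3/2; new cluster AU
  updated: d(AU,C)=53/2, d(AU,D)=18, d(AU,I)=117/2, d(AU,L)=27/2, d(AU,P)=63/2
step 2: merge (L,P) at d=6; branch lengths L→3, P→3; new cluster LP
  updated: d(AU,LP)=45/2, d(C,LP)=28, d(D,LP)=12, d(I,LP)=35
step 3: merge (D,I) at d=7; branch lengths D→7/2, I→7/2; new cluster DI
  updated: d(AU,DI)=153/4, d(C,DI)=71/2, d(DI,LP)=47/2
step 4: merge (AU,LP) at d=45/2; branch lengths AU→39/4, LP→33/4; new cluster ALPU
  updated: d(ALPU,C)=109/4, d(ALPU,DI)=247/8
step 5: merge (ALPU,C) at d=109/4; branch lengths ALPU→19/8, C→109/8; new cluster ACLPU
  updated: d(ACLPU,DI)=159/5
step 6: merge (ACLPU,DI) at d=159/5; branch lengths ACLPU→91/40, DI→62/5; new cluster ACDILPU
final tree: ((((A:3/2,U:3/2):39/4,(L:3,P:3):33/4):19/8,C:109/8):91/40,(D:7/2,I:7/2):62/5)
total length: 2587/40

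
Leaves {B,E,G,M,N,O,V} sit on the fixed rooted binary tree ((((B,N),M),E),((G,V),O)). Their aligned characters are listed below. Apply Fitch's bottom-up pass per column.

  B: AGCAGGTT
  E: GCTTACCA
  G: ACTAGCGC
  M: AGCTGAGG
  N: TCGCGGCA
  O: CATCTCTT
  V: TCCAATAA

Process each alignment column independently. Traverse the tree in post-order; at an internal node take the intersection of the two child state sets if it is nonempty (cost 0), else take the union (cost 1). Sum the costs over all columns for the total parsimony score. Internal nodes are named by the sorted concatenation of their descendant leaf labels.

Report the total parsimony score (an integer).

29

BN@0: {A} ∪ {T} = {A,T} (union, +1)
BMN@0: {A,T} ∩ {A} = {A} (intersection, +0)
BEMN@0: {A} ∪ {G} = {A,G} (union, +1)
GV@0: {A} ∪ {T} = {A,T} (union, +1)
GOV@0: {A,T} ∪ {C} = {A,C,T} (union, +1)
BEGMNOV@0: {A,G} ∩ {A,C,T} = {A} (intersection, +0)
BN@1: {G} ∪ {C} = {C,G} (union, +1)
BMN@1: {C,G} ∩ {G} = {G} (intersection, +0)
BEMN@1: {G} ∪ {C} = {C,G} (union, +1)
GV@1: {C} ∩ {C} = {C} (intersection, +0)
GOV@1: {C} ∪ {A} = {A,C} (union, +1)
BEGMNOV@1: {C,G} ∩ {A,C} = {C} (intersection, +0)
BN@2: {C} ∪ {G} = {C,G} (union, +1)
BMN@2: {C,G} ∩ {C} = {C} (intersection, +0)
BEMN@2: {C} ∪ {T} = {C,T} (union, +1)
GV@2: {T} ∪ {C} = {C,T} (union, +1)
GOV@2: {C,T} ∩ {T} = {T} (intersection, +0)
BEGMNOV@2: {C,T} ∩ {T} = {T} (intersection, +0)
BN@3: {A} ∪ {C} = {A,C} (union, +1)
BMN@3: {A,C} ∪ {T} = {A,C,T} (union, +1)
BEMN@3: {A,C,T} ∩ {T} = {T} (intersection, +0)
GV@3: {A} ∩ {A} = {A} (intersection, +0)
GOV@3: {A} ∪ {C} = {A,C} (union, +1)
BEGMNOV@3: {T} ∪ {A,C} = {A,C,T} (union, +1)
BN@4: {G} ∩ {G} = {G} (intersection, +0)
BMN@4: {G} ∩ {G} = {G} (intersection, +0)
BEMN@4: {G} ∪ {A} = {A,G} (union, +1)
GV@4: {G} ∪ {A} = {A,G} (union, +1)
GOV@4: {A,G} ∪ {T} = {A,G,T} (union, +1)
BEGMNOV@4: {A,G} ∩ {A,G,T} = {A,G} (intersection, +0)
BN@5: {G} ∩ {G} = {G} (intersection, +0)
BMN@5: {G} ∪ {A} = {A,G} (union, +1)
BEMN@5: {A,G} ∪ {C} = {A,C,G} (union, +1)
GV@5: {C} ∪ {T} = {C,T} (union, +1)
GOV@5: {C,T} ∩ {C} = {C} (intersection, +0)
BEGMNOV@5: {A,C,G} ∩ {C} = {C} (intersection, +0)
BN@6: {T} ∪ {C} = {C,T} (union, +1)
BMN@6: {C,T} ∪ {G} = {C,G,T} (union, +1)
BEMN@6: {C,G,T} ∩ {C} = {C} (intersection, +0)
GV@6: {G} ∪ {A} = {A,G} (union, +1)
GOV@6: {A,G} ∪ {T} = {A,G,T} (union, +1)
BEGMNOV@6: {C} ∪ {A,G,T} = {A,C,G,T} (union, +1)
BN@7: {T} ∪ {A} = {A,T} (union, +1)
BMN@7: {A,T} ∪ {G} = {A,G,T} (union, +1)
BEMN@7: {A,G,T} ∩ {A} = {A} (intersection, +0)
GV@7: {C} ∪ {A} = {A,C} (union, +1)
GOV@7: {A,C} ∪ {T} = {A,C,T} (union, +1)
BEGMNOV@7: {A} ∩ {A,C,T} = {A} (intersection, +0)
per-site changes: [4, 3, 3, 4, 3, 3, 5, 4]; total = 29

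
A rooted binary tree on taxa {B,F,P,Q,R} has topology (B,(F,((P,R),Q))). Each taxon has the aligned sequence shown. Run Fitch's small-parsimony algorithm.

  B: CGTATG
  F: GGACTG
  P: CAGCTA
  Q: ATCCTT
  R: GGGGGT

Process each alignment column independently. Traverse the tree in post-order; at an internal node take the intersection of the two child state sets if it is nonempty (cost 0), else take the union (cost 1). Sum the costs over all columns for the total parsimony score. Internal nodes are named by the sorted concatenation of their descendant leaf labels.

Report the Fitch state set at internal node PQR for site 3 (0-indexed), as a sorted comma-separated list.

site 0, node PR: P={C} ∪ R={G} → {C,G} (+1)
site 0, node PQR: PR={C,G} ∪ Q={A} → {A,C,G} (+1)
site 0, node FPQR: F={G} ∩ PQR={A,C,G} → {G} (+0)
site 0, node BFPQR: B={C} ∪ FPQR={G} → {C,G} (+1)
site 1, node PR: P={A} ∪ R={G} → {A,G} (+1)
site 1, node PQR: PR={A,G} ∪ Q={T} → {A,G,T} (+1)
site 1, node FPQR: F={G} ∩ PQR={A,G,T} → {G} (+0)
site 1, node BFPQR: B={G} ∩ FPQR={G} → {G} (+0)
site 2, node PR: P={G} ∩ R={G} → {G} (+0)
site 2, node PQR: PR={G} ∪ Q={C} → {C,G} (+1)
site 2, node FPQR: F={A} ∪ PQR={C,G} → {A,C,G} (+1)
site 2, node BFPQR: B={T} ∪ FPQR={A,C,G} → {A,C,G,T} (+1)
site 3, node PR: P={C} ∪ R={G} → {C,G} (+1)
site 3, node PQR: PR={C,G} ∩ Q={C} → {C} (+0)
site 3, node FPQR: F={C} ∩ PQR={C} → {C} (+0)
site 3, node BFPQR: B={A} ∪ FPQR={C} → {A,C} (+1)
site 4, node PR: P={T} ∪ R={G} → {G,T} (+1)
site 4, node PQR: PR={G,T} ∩ Q={T} → {T} (+0)
site 4, node FPQR: F={T} ∩ PQR={T} → {T} (+0)
site 4, node BFPQR: B={T} ∩ FPQR={T} → {T} (+0)
site 5, node PR: P={A} ∪ R={T} → {A,T} (+1)
site 5, node PQR: PR={A,T} ∩ Q={T} → {T} (+0)
site 5, node FPQR: F={G} ∪ PQR={T} → {G,T} (+1)
site 5, node BFPQR: B={G} ∩ FPQR={G,T} → {G} (+0)
per-site changes: [3, 2, 3, 2, 1, 2]; total = 13

C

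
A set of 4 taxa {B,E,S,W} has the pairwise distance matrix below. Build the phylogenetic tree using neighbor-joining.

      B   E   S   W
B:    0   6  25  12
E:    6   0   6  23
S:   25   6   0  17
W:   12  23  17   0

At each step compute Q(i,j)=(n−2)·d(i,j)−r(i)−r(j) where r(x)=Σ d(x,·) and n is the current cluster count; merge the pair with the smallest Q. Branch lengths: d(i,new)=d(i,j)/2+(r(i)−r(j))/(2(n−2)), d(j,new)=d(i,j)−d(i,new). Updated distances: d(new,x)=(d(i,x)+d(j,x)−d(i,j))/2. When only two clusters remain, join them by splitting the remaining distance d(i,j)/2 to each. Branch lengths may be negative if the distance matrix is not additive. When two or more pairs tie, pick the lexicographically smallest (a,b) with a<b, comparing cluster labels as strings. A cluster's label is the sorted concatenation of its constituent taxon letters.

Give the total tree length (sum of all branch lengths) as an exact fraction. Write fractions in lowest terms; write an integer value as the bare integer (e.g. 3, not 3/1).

107/4

iteration 1: select B,W (d=12, Q=-71); attach at lengths (15/4, 33/4); label the merged cluster BW
  updated: d(BW,E)=17/2, d(BW,S)=15
iteration 2: select BW,E (d=17/2, Q=-59/2); attach at lengths (35/4, -1/4); label the merged cluster BEW
  updated: d(BEW,S)=25/4
iteration 3: select BEW,S (d=25/4); attach at lengths (25/8, 25/8); label the merged cluster BESW
final tree: (((B:15/4,W:33/4):35/4,E:-1/4):25/8,S:25/8)
total length: 107/4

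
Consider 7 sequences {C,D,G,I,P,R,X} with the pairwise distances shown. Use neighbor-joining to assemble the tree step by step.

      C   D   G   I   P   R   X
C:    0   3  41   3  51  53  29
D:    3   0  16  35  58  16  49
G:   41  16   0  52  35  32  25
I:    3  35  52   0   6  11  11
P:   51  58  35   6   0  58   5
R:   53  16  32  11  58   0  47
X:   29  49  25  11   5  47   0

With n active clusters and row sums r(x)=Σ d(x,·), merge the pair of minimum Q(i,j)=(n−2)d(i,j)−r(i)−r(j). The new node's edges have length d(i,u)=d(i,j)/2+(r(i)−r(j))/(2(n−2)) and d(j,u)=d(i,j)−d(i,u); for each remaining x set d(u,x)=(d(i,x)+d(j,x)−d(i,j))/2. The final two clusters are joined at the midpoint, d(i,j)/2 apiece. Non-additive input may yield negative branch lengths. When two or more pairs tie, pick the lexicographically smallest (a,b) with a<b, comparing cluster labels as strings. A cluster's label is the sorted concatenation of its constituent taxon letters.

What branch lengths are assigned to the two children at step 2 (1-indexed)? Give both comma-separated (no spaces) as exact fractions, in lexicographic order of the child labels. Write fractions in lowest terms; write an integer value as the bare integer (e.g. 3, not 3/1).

1. join P+X (d=5, Q=-354) ⇒ PX; edges |P|=36/5, |X|=-11/5
  updated: d(C,PX)=75/2, d(D,PX)=51, d(G,PX)=55/2, d(I,PX)=6, d(PX,R)=50
2. join I+PX (d=6, Q=-255) ⇒ IPX; edges |I|=-41/8, |PX|=89/8
  updated: d(C,IPX)=69/4, d(D,IPX)=40, d(G,IPX)=147/4, d(IPX,R)=55/2
3. join C+IPX (d=69/4, Q=-184) ⇒ CIPX; edges |C|=89/12, |IPX|=59/6
  updated: d(CIPX,D)=103/8, d(CIPX,G)=121/4, d(CIPX,R)=253/8
4. join CIPX+D (d=103/8, Q=-751/8) ⇒ CDIPX; edges |CIPX|=445/32, |D|=-33/32
  updated: d(CDIPX,G)=267/16, d(CDIPX,R)=139/8
5. join CDIPX+G (d=267/16, Q=-1057/16) ⇒ CDGIPX; edges |CDIPX|=33/32, |G|=501/32
  updated: d(CDGIPX,R)=523/32
6. join CDGIPX+R (d=523/32) ⇒ CDGIPRX; edges |CDGIPX|=523/64, |R|=523/64
final tree: ((((C:89/12,(I:-41/8,(P:36/5,X:-11/5):89/8):59/6):445/32,D:-33/32):33/32,G:501/32):523/64,R:523/64)
total length: 2373/32

-41/8,89/8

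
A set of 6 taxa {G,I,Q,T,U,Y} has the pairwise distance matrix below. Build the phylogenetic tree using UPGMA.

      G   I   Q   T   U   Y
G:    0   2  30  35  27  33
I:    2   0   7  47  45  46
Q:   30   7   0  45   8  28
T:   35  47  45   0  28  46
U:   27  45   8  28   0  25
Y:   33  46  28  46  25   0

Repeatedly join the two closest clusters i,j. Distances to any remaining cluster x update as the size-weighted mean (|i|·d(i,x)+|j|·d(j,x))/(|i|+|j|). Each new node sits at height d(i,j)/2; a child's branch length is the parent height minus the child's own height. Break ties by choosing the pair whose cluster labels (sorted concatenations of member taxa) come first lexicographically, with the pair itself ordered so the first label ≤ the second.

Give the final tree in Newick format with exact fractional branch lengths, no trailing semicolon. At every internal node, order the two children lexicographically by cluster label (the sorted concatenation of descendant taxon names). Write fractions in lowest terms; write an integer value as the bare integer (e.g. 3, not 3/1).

(((G:1,I:1):44/3,((Q:4,U:4):37/4,Y:53/4):29/12):133/30,T:201/10)

iteration 1: select G,I (d=2); attach at lengths (1, 1); label the merged cluster GI
  updated: d(GI,Q)=37/2, d(GI,T)=41, d(GI,U)=36, d(GI,Y)=79/2
iteration 2: select Q,U (d=8); attach at lengths (4, 4); label the merged cluster QU
  updated: d(GI,QU)=109/4, d(QU,T)=73/2, d(QU,Y)=53/2
iteration 3: select QU,Y (d=53/2); attach at lengths (37/4, 53/4); label the merged cluster QUY
  updated: d(GI,QUY)=94/3, d(QUY,T)=119/3
iteration 4: select GI,QUY (d=94/3); attach at lengths (44/3, 29/12); label the merged cluster GIQUY
  updated: d(GIQUY,T)=201/5
iteration 5: select GIQUY,T (d=201/5); attach at lengths (133/30, 201/10); label the merged cluster GIQTUY
final tree: (((G:1,I:1):44/3,((Q:4,U:4):37/4,Y:53/4):29/12):133/30,T:201/10)
total length: 4447/60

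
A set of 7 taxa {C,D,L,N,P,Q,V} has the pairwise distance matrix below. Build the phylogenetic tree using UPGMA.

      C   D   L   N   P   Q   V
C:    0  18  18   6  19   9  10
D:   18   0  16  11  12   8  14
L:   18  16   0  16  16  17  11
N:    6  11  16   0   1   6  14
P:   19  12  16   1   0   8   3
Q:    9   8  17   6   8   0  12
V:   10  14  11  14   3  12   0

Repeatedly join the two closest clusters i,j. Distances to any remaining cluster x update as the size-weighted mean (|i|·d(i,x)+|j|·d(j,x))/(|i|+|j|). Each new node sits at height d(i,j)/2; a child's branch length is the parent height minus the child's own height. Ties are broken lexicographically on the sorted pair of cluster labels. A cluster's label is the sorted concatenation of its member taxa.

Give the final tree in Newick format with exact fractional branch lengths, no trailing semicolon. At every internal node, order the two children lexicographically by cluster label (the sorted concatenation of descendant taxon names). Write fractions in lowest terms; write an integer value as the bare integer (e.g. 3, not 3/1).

(((C:11/2,(((N:1/2,P:1/2):3,Q:7/2):4/3,V:29/6):2/3):4/5,D:63/10):23/15,L:47/6)

iteration 1: select N,P (d=1); attach at lengths (1/2, 1/2); label the merged cluster NP
  updated: d(C,NP)=25/2, d(D,NP)=23/2, d(L,NP)=16, d(NP,Q)=7, d(NP,V)=17/2
iteration 2: select NP,Q (d=7); attach at lengths (3, 7/2); label the merged cluster NPQ
  updated: d(C,NPQ)=34/3, d(D,NPQ)=31/3, d(L,NPQ)=49/3, d(NPQ,V)=29/3
iteration 3: select NPQ,V (d=29/3); attach at lengths (4/3, 29/6); label the merged cluster NPQV
  updated: d(C,NPQV)=11, d(D,NPQV)=45/4, d(L,NPQV)=15
iteration 4: select C,NPQV (d=11); attach at lengths (11/2, 2/3); label the merged cluster CNPQV
  updated: d(CNPQV,D)=63/5, d(CNPQV,L)=78/5
iteration 5: select CNPQV,D (d=63/5); attach at lengths (4/5, 63/10); label the merged cluster CDNPQV
  updated: d(CDNPQV,L)=47/3
iteration 6: select CDNPQV,L (d=47/3); attach at lengths (23/15, 47/6); label the merged cluster CDLNPQV
final tree: (((C:11/2,(((N:1/2,P:1/2):3,Q:7/2):4/3,V:29/6):2/3):4/5,D:63/10):23/15,L:47/6)
total length: 363/10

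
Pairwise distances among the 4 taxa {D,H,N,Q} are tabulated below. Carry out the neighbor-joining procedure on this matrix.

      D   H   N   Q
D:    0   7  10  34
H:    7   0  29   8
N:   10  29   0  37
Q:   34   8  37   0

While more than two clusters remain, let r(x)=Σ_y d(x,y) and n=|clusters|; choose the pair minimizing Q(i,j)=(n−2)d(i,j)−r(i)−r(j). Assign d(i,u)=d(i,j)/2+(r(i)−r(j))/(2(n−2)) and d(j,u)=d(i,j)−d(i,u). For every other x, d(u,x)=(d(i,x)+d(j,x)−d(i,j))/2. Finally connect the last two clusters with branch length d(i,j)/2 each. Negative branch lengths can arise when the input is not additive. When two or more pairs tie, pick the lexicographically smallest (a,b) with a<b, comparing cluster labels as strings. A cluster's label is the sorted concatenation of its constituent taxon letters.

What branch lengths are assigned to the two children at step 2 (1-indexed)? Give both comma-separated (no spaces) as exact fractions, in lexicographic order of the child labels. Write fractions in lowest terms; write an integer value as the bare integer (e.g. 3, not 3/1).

71/4,-19/4

iteration 1: select D,N (d=10, Q=-107); attach at lengths (-5/4, 45/4); label the merged cluster DN
  updated: d(DN,H)=13, d(DN,Q)=61/2
iteration 2: select DN,H (d=13, Q=-103/2); attach at lengths (71/4, -19/4); label the merged cluster DHN
  updated: d(DHN,Q)=51/4
iteration 3: select DHN,Q (d=51/4); attach at lengths (51/8, 51/8); label the merged cluster DHNQ
final tree: (((D:-5/4,N:45/4):71/4,H:-19/4):51/8,Q:51/8)
total length: 143/4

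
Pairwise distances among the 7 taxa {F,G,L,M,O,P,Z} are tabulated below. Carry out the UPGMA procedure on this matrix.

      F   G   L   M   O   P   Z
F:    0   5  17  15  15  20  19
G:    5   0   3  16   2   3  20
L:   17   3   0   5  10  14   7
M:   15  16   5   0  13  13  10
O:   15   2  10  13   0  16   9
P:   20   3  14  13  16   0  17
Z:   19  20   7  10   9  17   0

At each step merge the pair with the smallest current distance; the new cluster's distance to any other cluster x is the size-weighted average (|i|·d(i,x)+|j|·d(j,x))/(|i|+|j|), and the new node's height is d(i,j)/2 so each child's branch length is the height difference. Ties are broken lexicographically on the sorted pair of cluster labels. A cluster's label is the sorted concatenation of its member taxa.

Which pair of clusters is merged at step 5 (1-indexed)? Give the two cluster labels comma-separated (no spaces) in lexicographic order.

1. join G+O (d=2) ⇒ GO; edges |G|=1, |O|=1
  updated: d(F,GO)=10, d(GO,L)=13/2, d(GO,M)=29/2, d(GO,P)=19/2, d(GO,Z)=29/2
2. join L+M (d=5) ⇒ LM; edges |L|=5/2, |M|=5/2
  updated: d(F,LM)=16, d(GO,LM)=21/2, d(LM,P)=27/2, d(LM,Z)=17/2
3. join LM+Z (d=17/2) ⇒ LMZ; edges |LM|=7/4, |Z|=17/4
  updated: d(F,LMZ)=17, d(GO,LMZ)=71/6, d(LMZ,P)=44/3
4. join GO+P (d=19/2) ⇒ GOP; edges |GO|=15/4, |P|=19/4
  updated: d(F,GOP)=40/3, d(GOP,LMZ)=115/9
5. join GOP+LMZ (d=115/9) ⇒ GLMOPZ; edges |GOP|=59/36, |LMZ|=77/36
  updated: d(F,GLMOPZ)=91/6
6. join F+GLMOPZ (d=91/6) ⇒ FGLMOPZ; edges |F|=91/12, |GLMOPZ|=43/36
final tree: (F:91/12,(((G:1,O:1):15/4,P:19/4):59/36,((L:5/2,M:5/2):7/4,Z:17/4):77/36):43/36)
total length: 613/18

GOP,LMZ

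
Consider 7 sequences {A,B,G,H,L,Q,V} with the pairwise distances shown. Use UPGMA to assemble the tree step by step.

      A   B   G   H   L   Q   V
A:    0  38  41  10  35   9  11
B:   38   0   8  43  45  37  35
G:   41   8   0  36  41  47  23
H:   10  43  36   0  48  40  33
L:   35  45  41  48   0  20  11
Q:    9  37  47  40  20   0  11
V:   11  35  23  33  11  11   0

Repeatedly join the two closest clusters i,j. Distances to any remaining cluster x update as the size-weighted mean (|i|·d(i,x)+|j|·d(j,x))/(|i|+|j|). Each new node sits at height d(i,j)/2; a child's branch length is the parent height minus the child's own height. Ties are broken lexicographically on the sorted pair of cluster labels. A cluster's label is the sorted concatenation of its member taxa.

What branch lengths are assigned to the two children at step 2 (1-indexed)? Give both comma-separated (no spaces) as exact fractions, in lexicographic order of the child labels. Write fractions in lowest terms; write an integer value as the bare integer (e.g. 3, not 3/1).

9/2,9/2

step 1: merge (B,G) at d=8; branch lengths B→4, G→4; new cluster BG
  updated: d(A,BG)=79/2, d(BG,H)=79/2, d(BG,L)=43, d(BG,Q)=42, d(BG,V)=29
step 2: merge (A,Q) at d=9; branch lengths A→9/2, Q→9/2; new cluster AQ
  updated: d(AQ,BG)=163/4, d(AQ,H)=25, d(AQ,L)=55/2, d(AQ,V)=11
step 3: merge (AQ,V) at d=11; branch lengths AQ→1, V→11/2; new cluster AQV
  updated: d(AQV,BG)=221/6, d(AQV,H)=83/3, d(AQV,L)=22
step 4: merge (AQV,L) at d=22; branch lengths AQV→11/2, L→11; new cluster ALQV
  updated: d(ALQV,BG)=307/8, d(ALQV,H)=131/4
step 5: merge (ALQV,H) at d=131/4; branch lengths ALQV→43/8, H→131/8; new cluster AHLQV
  updated: d(AHLQV,BG)=193/5
step 6: merge (AHLQV,BG) at d=193/5; branch lengths AHLQV→117/40, BG→153/10; new cluster ABGHLQV
final tree: (((((A:9/2,Q:9/2):1,V:11/2):11/2,L:11):43/8,H:131/8):117/40,(B:4,G:4):153/10)
total length: 3199/40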